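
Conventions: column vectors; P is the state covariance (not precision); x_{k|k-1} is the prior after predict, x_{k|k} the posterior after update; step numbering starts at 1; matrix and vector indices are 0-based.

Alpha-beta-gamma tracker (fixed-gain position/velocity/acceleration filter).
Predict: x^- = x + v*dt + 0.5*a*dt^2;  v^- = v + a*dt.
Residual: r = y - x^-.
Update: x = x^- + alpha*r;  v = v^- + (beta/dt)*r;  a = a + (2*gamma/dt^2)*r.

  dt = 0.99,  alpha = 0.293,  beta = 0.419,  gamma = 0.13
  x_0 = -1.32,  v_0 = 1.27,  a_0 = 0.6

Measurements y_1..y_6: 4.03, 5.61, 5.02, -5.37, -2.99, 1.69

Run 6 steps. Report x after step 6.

step 1: x_pred=0.2313  r=3.7987  x^+=1.3443  v^+=3.4717  a^+=1.6077
step 2: x_pred=5.5692  r=0.0408  x^+=5.5812  v^+=5.0806  a^+=1.6185
step 3: x_pred=11.4041  r=-6.3841  x^+=9.5336  v^+=3.9810  a^+=-0.0750
step 4: x_pred=13.4380  r=-18.8080  x^+=7.9272  v^+=-4.0534  a^+=-5.0644
step 5: x_pred=1.4325  r=-4.4225  x^+=0.1367  v^+=-10.9390  a^+=-6.2376
step 6: x_pred=-13.7496  r=15.4396  x^+=-9.2258  v^+=-10.5797  a^+=-2.1418

x_post = -9.2258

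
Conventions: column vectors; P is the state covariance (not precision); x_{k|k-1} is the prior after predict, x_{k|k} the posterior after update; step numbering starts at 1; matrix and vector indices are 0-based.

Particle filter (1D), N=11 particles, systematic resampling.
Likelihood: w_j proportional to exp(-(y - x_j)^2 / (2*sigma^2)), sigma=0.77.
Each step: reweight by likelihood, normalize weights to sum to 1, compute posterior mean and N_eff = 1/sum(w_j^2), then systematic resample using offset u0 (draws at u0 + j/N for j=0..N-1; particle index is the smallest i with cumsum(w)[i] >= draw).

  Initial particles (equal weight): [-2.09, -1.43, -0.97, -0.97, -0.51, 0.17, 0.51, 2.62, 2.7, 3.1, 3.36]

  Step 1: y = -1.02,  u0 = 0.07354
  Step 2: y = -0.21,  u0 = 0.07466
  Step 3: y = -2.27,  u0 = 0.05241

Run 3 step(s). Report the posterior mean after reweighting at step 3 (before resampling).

post_mean = -1.0269

step 1: w=[0.0848, 0.1933, 0.2223, 0.2223, 0.1789, 0.0675, 0.0309, 0.0000, 0.0000, 0.0000, 0.0000]  mean=-0.9489  Neff=5.5282  idx=[0, 1, 1, 2, 2, 3, 3, 3, 4, 4, 6]
step 2: w=[0.0082, 0.0460, 0.0460, 0.0992, 0.0992, 0.0992, 0.0992, 0.0992, 0.1497, 0.1497, 0.1043]  mean=-0.7295  Neff=9.1565  idx=[2, 3, 4, 5, 6, 7, 8, 8, 9, 9, 10]
step 3: w=[0.2692, 0.1174, 0.1174, 0.1174, 0.1174, 0.1174, 0.0358, 0.0358, 0.0358, 0.0358, 0.0007]  mean=-1.0269  Neff=6.8271  idx=[0, 0, 0, 1, 2, 3, 3, 4, 5, 6, 8]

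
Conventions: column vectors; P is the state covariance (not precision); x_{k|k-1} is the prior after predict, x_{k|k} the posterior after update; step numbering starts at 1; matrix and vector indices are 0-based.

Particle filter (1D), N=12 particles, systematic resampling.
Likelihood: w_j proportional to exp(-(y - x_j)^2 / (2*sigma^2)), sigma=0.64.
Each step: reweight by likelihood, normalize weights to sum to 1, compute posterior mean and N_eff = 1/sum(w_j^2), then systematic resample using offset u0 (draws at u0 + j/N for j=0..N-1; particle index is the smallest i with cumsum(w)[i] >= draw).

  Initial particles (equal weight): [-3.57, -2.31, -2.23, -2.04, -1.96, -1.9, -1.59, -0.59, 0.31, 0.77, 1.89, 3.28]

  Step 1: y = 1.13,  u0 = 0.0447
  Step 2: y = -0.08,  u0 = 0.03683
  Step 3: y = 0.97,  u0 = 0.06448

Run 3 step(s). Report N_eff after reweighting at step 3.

step 1: w=[0.0000, 0.0000, 0.0000, 0.0000, 0.0000, 0.0000, 0.0001, 0.0149, 0.2420, 0.4694, 0.2717, 0.0019]  mean=0.9475  Neff=2.8331  idx=[8, 8, 8, 9, 9, 9, 9, 9, 9, 10, 10, 10]
step 2: w=[0.1661, 0.1661, 0.1661, 0.0828, 0.0828, 0.0828, 0.0828, 0.0828, 0.0828, 0.0018, 0.0018, 0.0018]  mean=0.5467  Neff=8.0757  idx=[0, 0, 1, 1, 2, 2, 3, 4, 5, 6, 7, 8]
step 3: w=[0.0636, 0.0636, 0.0636, 0.0636, 0.0636, 0.0636, 0.1031, 0.1031, 0.1031, 0.1031, 0.1031, 0.1031]  mean=0.5945  Neff=11.3625  idx=[1, 2, 3, 4, 6, 6, 7, 8, 9, 10, 11, 11]

N_eff = 11.3625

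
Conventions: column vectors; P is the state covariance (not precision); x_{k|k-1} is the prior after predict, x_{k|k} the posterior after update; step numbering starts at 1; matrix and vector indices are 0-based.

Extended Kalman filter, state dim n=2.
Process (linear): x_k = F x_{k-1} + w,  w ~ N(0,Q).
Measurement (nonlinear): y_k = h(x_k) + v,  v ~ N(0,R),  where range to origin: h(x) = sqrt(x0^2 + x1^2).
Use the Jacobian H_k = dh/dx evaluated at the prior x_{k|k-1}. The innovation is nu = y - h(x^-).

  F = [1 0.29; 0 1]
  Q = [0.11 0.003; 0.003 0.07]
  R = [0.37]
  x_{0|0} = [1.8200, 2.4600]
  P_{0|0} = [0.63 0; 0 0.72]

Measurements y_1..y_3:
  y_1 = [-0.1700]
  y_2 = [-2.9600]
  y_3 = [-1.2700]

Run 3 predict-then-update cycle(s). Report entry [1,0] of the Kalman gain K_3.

K[1,0] = -0.3088

step 1: x^-=[2.5334, 2.4600]  P^-=[0.8006 0.2118; 0.2118 0.7900]  H_jac=[0.7174 0.6966]  S=[1.3771]  K=[0.5242; 0.5100]  nu=[-3.7012]  x^+=[0.5932, 0.5725]  P^+=[0.4221 -0.1563; -0.1563 0.4319]
step 2: x^-=[0.7593, 0.5725]  P^-=[0.4778 -0.0281; -0.0281 0.5019]  H_jac=[0.7985 0.6020]  S=[0.8295]  K=[0.4395; 0.3372]  nu=[-3.9109]  x^+=[-0.9597, -0.7463]  P^+=[0.3176 -0.1510; -0.1510 0.4075]
step 3: x^-=[-1.1761, -0.7463]  P^-=[0.3742 -0.0298; -0.0298 0.4775]  H_jac=[-0.8444 -0.5358]  S=[0.7469]  K=[-0.4017; -0.3088]  nu=[-2.6629]  x^+=[-0.1065, 0.0761]  P^+=[0.2537 -0.1225; -0.1225 0.4063]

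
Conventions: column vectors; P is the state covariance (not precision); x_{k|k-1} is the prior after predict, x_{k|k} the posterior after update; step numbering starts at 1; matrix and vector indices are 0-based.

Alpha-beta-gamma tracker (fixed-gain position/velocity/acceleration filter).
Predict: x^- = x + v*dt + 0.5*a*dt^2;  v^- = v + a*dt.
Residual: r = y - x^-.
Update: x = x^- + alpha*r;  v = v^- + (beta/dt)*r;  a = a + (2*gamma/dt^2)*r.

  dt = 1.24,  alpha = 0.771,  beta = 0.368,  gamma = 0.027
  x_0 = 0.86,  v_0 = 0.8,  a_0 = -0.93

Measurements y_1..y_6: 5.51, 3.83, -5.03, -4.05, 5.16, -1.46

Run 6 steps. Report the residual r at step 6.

step 1: x_pred=1.1370  r=4.3730  x^+=4.5086  v^+=0.9446  a^+=-0.7764
step 2: x_pred=5.0830  r=-1.2530  x^+=4.1169  v^+=-0.3900  a^+=-0.8204
step 3: x_pred=3.0026  r=-8.0326  x^+=-3.1905  v^+=-3.7912  a^+=-1.1025
step 4: x_pred=-8.7393  r=4.6893  x^+=-5.1238  v^+=-3.7667  a^+=-0.9378
step 5: x_pred=-10.5155  r=15.6755  x^+=1.5703  v^+=-0.2775  a^+=-0.3873
step 6: x_pred=0.9284  r=-2.3884  x^+=-0.9131  v^+=-1.4666  a^+=-0.4712

resid = -2.3884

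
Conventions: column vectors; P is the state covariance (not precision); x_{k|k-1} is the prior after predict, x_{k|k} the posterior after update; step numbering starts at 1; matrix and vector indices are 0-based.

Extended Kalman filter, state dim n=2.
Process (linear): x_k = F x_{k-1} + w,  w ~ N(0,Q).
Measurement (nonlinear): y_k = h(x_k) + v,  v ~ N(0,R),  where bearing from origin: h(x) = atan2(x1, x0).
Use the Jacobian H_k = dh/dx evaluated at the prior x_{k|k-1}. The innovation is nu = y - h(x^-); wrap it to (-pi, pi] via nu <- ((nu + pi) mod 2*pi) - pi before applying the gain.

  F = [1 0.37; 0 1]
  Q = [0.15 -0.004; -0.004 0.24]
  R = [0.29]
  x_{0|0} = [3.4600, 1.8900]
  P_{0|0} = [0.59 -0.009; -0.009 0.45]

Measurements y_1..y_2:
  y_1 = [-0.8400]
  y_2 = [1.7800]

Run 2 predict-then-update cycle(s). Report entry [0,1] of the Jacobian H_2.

step 1: x^-=[4.1593, 1.8900]  P^-=[0.7949 0.1535; 0.1535 0.6900]  H_jac=[-0.0906 0.1993]  S=[0.3184]  K=[-0.1300; 0.3882]  nu=[-1.2665]  x^+=[4.3240, 1.3983]  P^+=[0.7896 0.1696; 0.1696 0.6420]
step 2: x^-=[4.8413, 1.3983]  P^-=[1.1529 0.4031; 0.4031 0.8820]  H_jac=[-0.0551 0.1906]  S=[0.3171]  K=[0.0422; 0.4603]  nu=[1.4988]  x^+=[4.9045, 2.0882]  P^+=[1.1524 0.3970; 0.3970 0.8148]

H_jac[0,1] = 0.1906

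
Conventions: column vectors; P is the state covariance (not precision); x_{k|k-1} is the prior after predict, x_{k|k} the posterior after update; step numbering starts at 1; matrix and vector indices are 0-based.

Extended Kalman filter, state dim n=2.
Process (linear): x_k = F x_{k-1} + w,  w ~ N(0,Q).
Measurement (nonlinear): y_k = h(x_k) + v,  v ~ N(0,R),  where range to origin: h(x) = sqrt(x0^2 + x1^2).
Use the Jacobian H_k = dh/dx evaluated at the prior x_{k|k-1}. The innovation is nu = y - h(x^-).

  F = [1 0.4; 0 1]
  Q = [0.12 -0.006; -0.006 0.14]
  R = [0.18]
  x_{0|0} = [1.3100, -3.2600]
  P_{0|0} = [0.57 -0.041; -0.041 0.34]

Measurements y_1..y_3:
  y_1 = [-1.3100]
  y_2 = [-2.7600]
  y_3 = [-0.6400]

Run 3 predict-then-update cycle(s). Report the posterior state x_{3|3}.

step 1: x^-=[0.0060, -3.2600]  P^-=[0.7116 0.0890; 0.0890 0.4800]  H_jac=[0.0018 -1.0000]  S=[0.6597]  K=[-0.1329; -0.7274]  nu=[-4.5700]  x^+=[0.6135, 0.0641]  P^+=[0.6999 0.0252; 0.0252 0.1310]
step 2: x^-=[0.6391, 0.0641]  P^-=[0.8611 0.0716; 0.0716 0.2710]  H_jac=[0.9950 0.0999]  S=[1.0494]  K=[0.8232; 0.0937]  nu=[-3.4024]  x^+=[-2.1618, -0.2546]  P^+=[0.1499 -0.0093; -0.0093 0.2618]
step 3: x^-=[-2.2636, -0.2546]  P^-=[0.3043 0.0894; 0.0894 0.4018]  H_jac=[-0.9937 -0.1118]  S=[0.5054]  K=[-0.6181; -0.2646]  nu=[-2.9179]  x^+=[-0.4600, 0.5175]  P^+=[0.1112 0.0067; 0.0067 0.3664]

x_post = [-0.4600, 0.5175]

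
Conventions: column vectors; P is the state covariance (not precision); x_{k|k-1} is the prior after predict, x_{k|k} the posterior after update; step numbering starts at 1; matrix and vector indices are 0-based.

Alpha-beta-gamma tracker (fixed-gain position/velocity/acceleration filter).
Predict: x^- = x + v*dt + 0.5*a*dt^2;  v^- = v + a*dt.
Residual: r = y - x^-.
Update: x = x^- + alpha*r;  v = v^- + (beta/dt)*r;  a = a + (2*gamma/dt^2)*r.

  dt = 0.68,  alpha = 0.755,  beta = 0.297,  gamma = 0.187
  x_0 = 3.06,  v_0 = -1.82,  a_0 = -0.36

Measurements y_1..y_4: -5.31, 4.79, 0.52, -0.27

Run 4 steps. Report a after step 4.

step 1: x_pred=1.7392  r=-7.0492  x^+=-3.5830  v^+=-5.1436  a^+=-6.0615
step 2: x_pred=-8.4820  r=13.2720  x^+=1.5383  v^+=-3.4687  a^+=4.6732
step 3: x_pred=0.2601  r=0.2599  x^+=0.4563  v^+=-0.1774  a^+=4.8834
step 4: x_pred=1.4647  r=-1.7347  x^+=0.1550  v^+=2.3857  a^+=3.4803

a_post = 3.4803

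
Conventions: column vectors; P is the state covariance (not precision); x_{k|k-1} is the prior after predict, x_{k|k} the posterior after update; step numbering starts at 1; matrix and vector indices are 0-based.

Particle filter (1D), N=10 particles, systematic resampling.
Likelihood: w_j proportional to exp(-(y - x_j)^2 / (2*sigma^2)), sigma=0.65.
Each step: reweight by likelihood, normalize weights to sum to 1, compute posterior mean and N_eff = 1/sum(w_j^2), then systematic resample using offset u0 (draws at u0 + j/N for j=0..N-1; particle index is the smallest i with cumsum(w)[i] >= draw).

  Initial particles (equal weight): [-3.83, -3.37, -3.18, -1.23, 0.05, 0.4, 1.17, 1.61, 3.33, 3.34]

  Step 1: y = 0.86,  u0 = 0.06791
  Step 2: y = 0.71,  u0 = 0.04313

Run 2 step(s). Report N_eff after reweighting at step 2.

N_eff = 9.3267

step 1: w=[0.0000, 0.0000, 0.0000, 0.0021, 0.1735, 0.2935, 0.3365, 0.1938, 0.0003, 0.0003]  mean=0.8310  Neff=3.7444  idx=[4, 4, 5, 5, 5, 6, 6, 6, 7, 7]
step 2: w=[0.0856, 0.0856, 0.1280, 0.1280, 0.1280, 0.1116, 0.1116, 0.1116, 0.0550, 0.0550]  mean=0.7310  Neff=9.3267  idx=[0, 1, 2, 3, 4, 4, 5, 6, 7, 8]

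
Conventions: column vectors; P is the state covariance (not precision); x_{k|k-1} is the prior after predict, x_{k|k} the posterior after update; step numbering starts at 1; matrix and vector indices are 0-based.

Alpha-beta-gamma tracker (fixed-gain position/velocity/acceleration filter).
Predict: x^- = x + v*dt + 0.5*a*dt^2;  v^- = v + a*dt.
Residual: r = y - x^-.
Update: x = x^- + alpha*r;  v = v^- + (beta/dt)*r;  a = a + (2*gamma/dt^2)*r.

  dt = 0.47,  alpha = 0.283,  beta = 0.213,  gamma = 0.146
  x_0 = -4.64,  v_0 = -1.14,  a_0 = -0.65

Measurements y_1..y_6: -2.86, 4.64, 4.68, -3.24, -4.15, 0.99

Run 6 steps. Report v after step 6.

step 1: x_pred=-5.2476  r=2.3876  x^+=-4.5719  v^+=-0.3635  a^+=2.5061
step 2: x_pred=-4.4659  r=9.1059  x^+=-1.8890  v^+=4.9411  a^+=14.5429
step 3: x_pred=2.0396  r=2.6404  x^+=2.7869  v^+=12.9729  a^+=18.0331
step 4: x_pred=10.8759  r=-14.1159  x^+=6.8811  v^+=15.0512  a^+=-0.6262
step 5: x_pred=13.8860  r=-18.0360  x^+=8.7818  v^+=6.5832  a^+=-24.4673
step 6: x_pred=9.1735  r=-8.1835  x^+=6.8576  v^+=-8.6252  a^+=-35.2848

v_post = -8.6252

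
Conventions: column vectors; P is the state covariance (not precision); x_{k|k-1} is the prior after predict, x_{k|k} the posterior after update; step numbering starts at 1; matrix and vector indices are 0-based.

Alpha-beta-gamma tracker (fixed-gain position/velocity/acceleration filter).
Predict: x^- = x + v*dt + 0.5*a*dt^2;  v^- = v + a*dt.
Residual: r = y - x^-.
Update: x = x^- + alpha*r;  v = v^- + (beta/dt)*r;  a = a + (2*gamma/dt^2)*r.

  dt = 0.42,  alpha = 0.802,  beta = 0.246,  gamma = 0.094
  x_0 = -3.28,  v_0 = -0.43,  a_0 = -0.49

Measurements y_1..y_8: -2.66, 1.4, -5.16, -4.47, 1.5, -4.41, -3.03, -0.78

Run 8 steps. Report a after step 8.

step 1: x_pred=-3.5038  r=0.8438  x^+=-2.8271  v^+=-0.1416  a^+=0.4093
step 2: x_pred=-2.8504  r=4.2504  x^+=0.5584  v^+=2.5199  a^+=4.9392
step 3: x_pred=2.0524  r=-7.2124  x^+=-3.7319  v^+=0.3700  a^+=-2.7474
step 4: x_pred=-3.8189  r=-0.6511  x^+=-4.3411  v^+=-1.1653  a^+=-3.4414
step 5: x_pred=-5.1341  r=6.6341  x^+=0.1865  v^+=1.2749  a^+=3.6289
step 6: x_pred=1.0420  r=-5.4520  x^+=-3.3305  v^+=-0.3942  a^+=-2.1816
step 7: x_pred=-3.6885  r=0.6585  x^+=-3.1604  v^+=-0.9248  a^+=-1.4798
step 8: x_pred=-3.6793  r=2.8993  x^+=-1.3541  v^+=0.1518  a^+=1.6102

a_post = 1.6102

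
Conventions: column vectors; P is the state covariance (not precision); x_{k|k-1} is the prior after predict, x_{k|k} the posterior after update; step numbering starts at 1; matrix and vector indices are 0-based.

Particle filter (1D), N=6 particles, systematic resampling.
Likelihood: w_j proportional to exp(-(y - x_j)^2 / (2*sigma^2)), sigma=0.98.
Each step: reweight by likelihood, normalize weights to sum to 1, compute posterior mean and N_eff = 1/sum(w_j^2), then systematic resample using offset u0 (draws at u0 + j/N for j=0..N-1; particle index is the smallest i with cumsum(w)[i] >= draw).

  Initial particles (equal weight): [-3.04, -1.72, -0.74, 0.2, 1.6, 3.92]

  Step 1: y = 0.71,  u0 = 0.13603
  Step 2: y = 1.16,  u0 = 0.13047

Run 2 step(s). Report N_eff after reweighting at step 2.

step 1: w=[0.0003, 0.0241, 0.1742, 0.4545, 0.3445, 0.0024]  mean=0.4804  Neff=2.8077  idx=[2, 3, 3, 3, 4, 4]
step 2: w=[0.0400, 0.1621, 0.1621, 0.1621, 0.2368, 0.2368]  mean=0.8255  Neff=5.1916  idx=[1, 2, 3, 4, 5, 5]

N_eff = 5.1916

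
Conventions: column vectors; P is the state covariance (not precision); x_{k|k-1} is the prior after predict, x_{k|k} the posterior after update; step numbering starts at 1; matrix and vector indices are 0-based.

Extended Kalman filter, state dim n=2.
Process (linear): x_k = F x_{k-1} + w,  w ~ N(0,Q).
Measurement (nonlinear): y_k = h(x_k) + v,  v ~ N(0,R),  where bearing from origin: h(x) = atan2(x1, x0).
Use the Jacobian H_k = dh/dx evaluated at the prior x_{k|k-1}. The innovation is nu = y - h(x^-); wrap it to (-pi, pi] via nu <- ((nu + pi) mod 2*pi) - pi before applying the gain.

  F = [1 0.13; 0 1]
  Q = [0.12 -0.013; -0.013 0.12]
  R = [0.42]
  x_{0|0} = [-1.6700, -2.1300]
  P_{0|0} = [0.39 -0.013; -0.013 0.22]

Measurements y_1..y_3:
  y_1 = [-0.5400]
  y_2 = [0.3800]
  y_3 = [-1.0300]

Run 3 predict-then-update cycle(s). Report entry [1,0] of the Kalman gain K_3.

K[1,0] = -0.0834

step 1: x^-=[-1.9469, -2.1300]  P^-=[0.5103 0.0026; 0.0026 0.3400]  H_jac=[0.2558 -0.2338]  S=[0.4717]  K=[0.2755; -0.1671]  nu=[1.7713]  x^+=[-1.4590, -2.4260]  P^+=[0.4745 0.0243; 0.0243 0.3268]
step 2: x^-=[-1.7743, -2.4260]  P^-=[0.6064 0.0538; 0.0538 0.4468]  H_jac=[0.2685 -0.1964]  S=[0.4753]  K=[0.3204; -0.1542]  nu=[2.5823]  x^+=[-0.9470, -2.8243]  P^+=[0.5576 0.0773; 0.0773 0.4355]
step 3: x^-=[-1.3142, -2.8243]  P^-=[0.7051 0.1209; 0.1209 0.5555]  H_jac=[0.2911 -0.1354]  S=[0.4804]  K=[0.3931; -0.0834]  nu=[0.9763]  x^+=[-0.9304, -2.9057]  P^+=[0.6308 0.1366; 0.1366 0.5522]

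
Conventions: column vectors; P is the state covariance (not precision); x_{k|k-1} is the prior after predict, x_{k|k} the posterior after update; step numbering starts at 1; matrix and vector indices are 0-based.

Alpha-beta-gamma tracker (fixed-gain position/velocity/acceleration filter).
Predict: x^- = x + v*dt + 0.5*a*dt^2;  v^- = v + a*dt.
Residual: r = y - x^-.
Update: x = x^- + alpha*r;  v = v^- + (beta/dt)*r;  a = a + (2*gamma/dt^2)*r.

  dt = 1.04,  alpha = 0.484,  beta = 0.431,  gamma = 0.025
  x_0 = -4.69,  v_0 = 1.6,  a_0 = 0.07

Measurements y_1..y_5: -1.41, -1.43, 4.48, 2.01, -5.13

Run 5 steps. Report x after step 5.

x_post = 0.5484

step 1: x_pred=-2.9881  r=1.5781  x^+=-2.2243  v^+=2.3268  a^+=0.1430
step 2: x_pred=0.2729  r=-1.7029  x^+=-0.5513  v^+=1.7698  a^+=0.0642
step 3: x_pred=1.3240  r=3.1560  x^+=2.8515  v^+=3.1445  a^+=0.2101
step 4: x_pred=6.2354  r=-4.2254  x^+=4.1903  v^+=1.6119  a^+=0.0148
step 5: x_pred=5.8747  r=-11.0047  x^+=0.5484  v^+=-2.9333  a^+=-0.4939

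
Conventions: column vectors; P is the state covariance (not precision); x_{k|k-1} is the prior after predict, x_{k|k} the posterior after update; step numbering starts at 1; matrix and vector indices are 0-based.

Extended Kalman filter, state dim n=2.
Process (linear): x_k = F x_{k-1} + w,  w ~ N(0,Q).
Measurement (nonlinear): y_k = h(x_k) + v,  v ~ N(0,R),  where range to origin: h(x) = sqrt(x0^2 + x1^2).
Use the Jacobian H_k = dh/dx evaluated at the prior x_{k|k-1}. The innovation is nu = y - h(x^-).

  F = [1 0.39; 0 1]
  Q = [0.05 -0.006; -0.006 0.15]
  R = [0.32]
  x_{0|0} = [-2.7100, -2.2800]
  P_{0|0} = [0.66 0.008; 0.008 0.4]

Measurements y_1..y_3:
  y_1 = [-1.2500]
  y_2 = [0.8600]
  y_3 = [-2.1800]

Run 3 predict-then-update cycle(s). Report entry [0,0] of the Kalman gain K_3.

K[0,0] = -0.3151

step 1: x^-=[-3.5992, -2.2800]  P^-=[0.7771 0.1580; 0.1580 0.5500]  H_jac=[-0.8448 -0.5351]  S=[1.1749]  K=[-0.6307; -0.3641]  nu=[-5.5106]  x^+=[-0.1237, -0.2735]  P^+=[0.3097 -0.1118; -0.1118 0.3942]
step 2: x^-=[-0.2304, -0.2735]  P^-=[0.3325 0.0359; 0.0359 0.5442]  H_jac=[-0.6442 -0.7648]  S=[0.8118]  K=[-0.2977; -0.5413]  nu=[0.5024]  x^+=[-0.3800, -0.5455]  P^+=[0.2605 -0.0949; -0.0949 0.3064]
step 3: x^-=[-0.5927, -0.5455]  P^-=[0.2831 0.0186; 0.0186 0.4564]  H_jac=[-0.7358 -0.6772]  S=[0.7011]  K=[-0.3151; -0.4603]  nu=[-2.9855]  x^+=[0.3481, 0.8289]  P^+=[0.2135 -0.0831; -0.0831 0.3078]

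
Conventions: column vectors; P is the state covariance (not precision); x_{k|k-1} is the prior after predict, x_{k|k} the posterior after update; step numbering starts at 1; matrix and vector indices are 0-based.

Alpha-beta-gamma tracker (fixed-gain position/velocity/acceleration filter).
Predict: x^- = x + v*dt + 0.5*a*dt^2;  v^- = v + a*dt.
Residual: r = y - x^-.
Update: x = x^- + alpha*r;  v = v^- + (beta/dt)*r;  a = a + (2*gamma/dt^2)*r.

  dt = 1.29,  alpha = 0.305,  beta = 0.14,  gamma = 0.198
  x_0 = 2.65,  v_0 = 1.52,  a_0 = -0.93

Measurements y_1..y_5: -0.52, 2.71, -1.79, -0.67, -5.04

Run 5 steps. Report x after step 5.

x_post = -9.9272

step 1: x_pred=3.8370  r=-4.3570  x^+=2.5081  v^+=-0.1526  a^+=-1.9668
step 2: x_pred=0.6748  r=2.0352  x^+=1.2956  v^+=-2.4689  a^+=-1.4825
step 3: x_pred=-3.1228  r=1.3328  x^+=-2.7163  v^+=-4.2367  a^+=-1.1653
step 4: x_pred=-9.1512  r=8.4812  x^+=-6.5645  v^+=-4.8195  a^+=0.8529
step 5: x_pred=-12.0720  r=7.0320  x^+=-9.9272  v^+=-2.9561  a^+=2.5263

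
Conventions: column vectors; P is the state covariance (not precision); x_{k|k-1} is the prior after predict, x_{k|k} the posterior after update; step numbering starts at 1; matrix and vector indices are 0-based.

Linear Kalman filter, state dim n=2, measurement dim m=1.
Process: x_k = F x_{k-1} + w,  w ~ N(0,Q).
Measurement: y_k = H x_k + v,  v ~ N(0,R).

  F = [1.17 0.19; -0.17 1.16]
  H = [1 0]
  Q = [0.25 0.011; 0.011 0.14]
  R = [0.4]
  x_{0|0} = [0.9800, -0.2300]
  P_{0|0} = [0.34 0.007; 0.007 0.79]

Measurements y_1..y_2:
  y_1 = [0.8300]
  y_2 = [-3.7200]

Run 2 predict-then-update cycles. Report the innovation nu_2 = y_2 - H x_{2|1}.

innov = [-4.7144]

step 1: x^-=[1.1029, -0.4334]  P^-=[0.7471 0.1268; 0.1268 1.2101]  S=[1.1471]  K=[0.6513; 0.1105]  nu=[-0.2729]  x^+=[0.9252, -0.4636]  P^+=[0.2605 0.0442; 0.0442 1.1961]
step 2: x^-=[0.9944, -0.6950]  P^-=[0.6694 0.2814; 0.2814 1.7395]  S=[1.0694]  K=[0.6260; 0.2631]  nu=[-4.7144]  x^+=[-1.9567, -1.9353]  P^+=[0.2504 0.1052; 0.1052 1.6655]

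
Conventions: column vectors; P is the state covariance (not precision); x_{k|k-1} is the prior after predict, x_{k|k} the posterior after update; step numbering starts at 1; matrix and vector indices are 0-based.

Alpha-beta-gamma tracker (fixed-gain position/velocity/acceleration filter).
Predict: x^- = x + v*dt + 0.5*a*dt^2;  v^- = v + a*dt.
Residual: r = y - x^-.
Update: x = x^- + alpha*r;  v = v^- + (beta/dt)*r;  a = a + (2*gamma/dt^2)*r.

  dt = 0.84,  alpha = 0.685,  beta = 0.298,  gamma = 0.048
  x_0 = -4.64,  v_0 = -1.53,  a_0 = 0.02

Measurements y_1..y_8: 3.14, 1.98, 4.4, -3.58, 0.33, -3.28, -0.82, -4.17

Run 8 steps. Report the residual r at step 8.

resid = -1.3031

step 1: x_pred=-5.9181  r=9.0581  x^+=0.2867  v^+=1.7003  a^+=1.2524
step 2: x_pred=2.1568  r=-0.1768  x^+=2.0357  v^+=2.6896  a^+=1.2284
step 3: x_pred=4.7283  r=-0.3283  x^+=4.5034  v^+=3.6049  a^+=1.1837
step 4: x_pred=7.9492  r=-11.5292  x^+=0.0517  v^+=0.5091  a^+=-0.3849
step 5: x_pred=0.3436  r=-0.0136  x^+=0.3343  v^+=0.1810  a^+=-0.3868
step 6: x_pred=0.3499  r=-3.6299  x^+=-2.1366  v^+=-1.4316  a^+=-0.8806
step 7: x_pred=-3.6498  r=2.8298  x^+=-1.7114  v^+=-1.1674  a^+=-0.4956
step 8: x_pred=-2.8669  r=-1.3031  x^+=-3.7595  v^+=-2.0460  a^+=-0.6729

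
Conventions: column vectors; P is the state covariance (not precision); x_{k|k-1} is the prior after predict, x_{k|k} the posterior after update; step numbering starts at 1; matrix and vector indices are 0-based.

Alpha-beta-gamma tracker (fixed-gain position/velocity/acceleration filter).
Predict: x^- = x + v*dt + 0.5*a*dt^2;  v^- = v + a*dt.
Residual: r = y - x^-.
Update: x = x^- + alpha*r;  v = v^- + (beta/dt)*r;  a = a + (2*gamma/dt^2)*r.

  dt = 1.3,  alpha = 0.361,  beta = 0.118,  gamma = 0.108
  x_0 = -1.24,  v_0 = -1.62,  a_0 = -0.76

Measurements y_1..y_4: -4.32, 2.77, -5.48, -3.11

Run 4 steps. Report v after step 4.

v_post = -0.2109

step 1: x_pred=-3.9882  r=-0.3318  x^+=-4.1080  v^+=-2.6381  a^+=-0.8024
step 2: x_pred=-8.2156  r=10.9856  x^+=-4.2498  v^+=-2.6841  a^+=0.6017
step 3: x_pred=-7.2307  r=1.7507  x^+=-6.5987  v^+=-1.7430  a^+=0.8254
step 4: x_pred=-8.1671  r=5.0571  x^+=-6.3415  v^+=-0.2109  a^+=1.4718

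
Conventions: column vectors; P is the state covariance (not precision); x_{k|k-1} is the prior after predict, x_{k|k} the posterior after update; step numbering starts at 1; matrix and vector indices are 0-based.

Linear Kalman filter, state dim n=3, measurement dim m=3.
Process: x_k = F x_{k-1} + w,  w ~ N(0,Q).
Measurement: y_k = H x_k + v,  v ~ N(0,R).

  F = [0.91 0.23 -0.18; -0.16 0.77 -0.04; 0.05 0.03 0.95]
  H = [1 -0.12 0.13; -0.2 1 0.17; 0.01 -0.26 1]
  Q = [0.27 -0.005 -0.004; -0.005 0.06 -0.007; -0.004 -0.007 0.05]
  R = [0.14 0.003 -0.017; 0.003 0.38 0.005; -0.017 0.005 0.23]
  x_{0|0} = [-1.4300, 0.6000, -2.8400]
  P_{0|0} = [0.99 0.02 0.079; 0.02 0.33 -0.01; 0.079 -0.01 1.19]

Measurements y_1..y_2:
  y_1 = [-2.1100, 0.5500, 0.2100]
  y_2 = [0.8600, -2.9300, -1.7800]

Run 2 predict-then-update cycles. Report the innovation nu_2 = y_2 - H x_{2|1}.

innov = [2.5095, -3.8206, -1.3193]

step 1: x^-=[-0.6521, 0.8044, -2.7515]  P^-=[1.1292 -0.0680 -0.0939; -0.0680 0.2796 -0.0713; -0.0939 -0.0713 1.1337]  S=[1.2865 -0.3223 0.0851; -0.3223 0.7469 0.0690; 0.0851 0.0690 1.4183]  K=[0.8738 -0.0288 -0.0968; 0.0214 0.3969 -0.1226; 0.0263 0.1247 0.8041]  nu=[-1.0037, 0.0829, 3.1772]  x^+=[-1.8391, 0.4262, -0.2127]  P^+=[0.1309 0.0229 -0.0326; 0.0229 0.1527 0.0129; -0.0326 0.0129 0.1888]
step 2: x^-=[-1.5372, 0.6310, -0.2812]  P^-=[0.4118 0.0179 -0.0535; 0.0179 0.1473 0.0035; -0.0535 0.0035 0.2186]  S=[0.5393 -0.0812 -0.0387; -0.0812 0.5478 0.0181; -0.0387 0.0181 0.4556]  K=[0.7393 -0.0229 -0.0550; 0.0362 0.2716 -0.0837; -0.0017 0.0779 0.4733]  nu=[2.5095, -3.8206, -1.3193]  x^+=[0.4780, -0.2056, -1.2075]  P^+=[0.1094 0.0188 -0.0215; 0.0188 0.1052 0.0087; -0.0215 0.0087 0.1118]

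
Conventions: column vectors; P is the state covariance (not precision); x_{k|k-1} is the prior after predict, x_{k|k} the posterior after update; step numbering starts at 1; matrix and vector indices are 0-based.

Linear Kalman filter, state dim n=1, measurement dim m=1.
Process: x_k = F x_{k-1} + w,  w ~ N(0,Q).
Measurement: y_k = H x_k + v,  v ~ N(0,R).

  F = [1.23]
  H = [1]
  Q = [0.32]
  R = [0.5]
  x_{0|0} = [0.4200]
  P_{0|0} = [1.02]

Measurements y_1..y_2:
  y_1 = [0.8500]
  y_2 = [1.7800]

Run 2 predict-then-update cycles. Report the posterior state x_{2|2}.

step 1: x^-=[0.5166]  P^-=[1.8632]  S=[2.3632]  K=[0.7884]  nu=[0.3334]  x^+=[0.7795]  P^+=[0.3942]
step 2: x^-=[0.9587]  P^-=[0.9164]  S=[1.4164]  K=[0.6470]  nu=[0.8213]  x^+=[1.4901]  P^+=[0.3235]

x_post = [1.4901]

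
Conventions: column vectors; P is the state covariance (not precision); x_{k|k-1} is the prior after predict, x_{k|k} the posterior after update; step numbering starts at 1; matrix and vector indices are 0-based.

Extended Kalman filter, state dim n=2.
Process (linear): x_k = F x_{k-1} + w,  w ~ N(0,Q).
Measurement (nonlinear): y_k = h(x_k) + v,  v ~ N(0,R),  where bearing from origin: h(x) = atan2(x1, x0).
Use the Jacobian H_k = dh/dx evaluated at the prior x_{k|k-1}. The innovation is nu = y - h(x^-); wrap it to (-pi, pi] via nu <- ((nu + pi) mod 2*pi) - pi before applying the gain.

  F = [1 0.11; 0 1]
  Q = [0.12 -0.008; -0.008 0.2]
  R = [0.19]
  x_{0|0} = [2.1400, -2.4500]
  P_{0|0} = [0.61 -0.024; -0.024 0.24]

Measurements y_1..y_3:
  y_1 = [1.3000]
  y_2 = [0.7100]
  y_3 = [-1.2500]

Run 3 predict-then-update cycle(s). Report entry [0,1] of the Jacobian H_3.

H_jac[0,1] = 0.2584

step 1: x^-=[1.8705, -2.4500]  P^-=[0.7276 -0.0056; -0.0056 0.4400]  H_jac=[0.2579 0.1969]  S=[0.2549]  K=[0.7318; 0.3342]  nu=[2.2187]  x^+=[3.4943, -1.7085]  P^+=[0.5911 -0.0679; -0.0679 0.4115]
step 2: x^-=[3.3063, -1.7085]  P^-=[0.7012 -0.0307; -0.0307 0.6115]  H_jac=[0.1233 0.2387]  S=[0.2337]  K=[0.3387; 0.6084]  nu=[1.1869]  x^+=[3.7084, -0.9863]  P^+=[0.6743 -0.0788; -0.0788 0.5250]
step 3: x^-=[3.5999, -0.9863]  P^-=[0.7833 -0.0291; -0.0291 0.7250]  H_jac=[0.0708 0.2584]  S=[0.2413]  K=[0.1987; 0.7679]  nu=[-0.9826]  x^+=[3.4047, -1.7409]  P^+=[0.7738 -0.0659; -0.0659 0.5827]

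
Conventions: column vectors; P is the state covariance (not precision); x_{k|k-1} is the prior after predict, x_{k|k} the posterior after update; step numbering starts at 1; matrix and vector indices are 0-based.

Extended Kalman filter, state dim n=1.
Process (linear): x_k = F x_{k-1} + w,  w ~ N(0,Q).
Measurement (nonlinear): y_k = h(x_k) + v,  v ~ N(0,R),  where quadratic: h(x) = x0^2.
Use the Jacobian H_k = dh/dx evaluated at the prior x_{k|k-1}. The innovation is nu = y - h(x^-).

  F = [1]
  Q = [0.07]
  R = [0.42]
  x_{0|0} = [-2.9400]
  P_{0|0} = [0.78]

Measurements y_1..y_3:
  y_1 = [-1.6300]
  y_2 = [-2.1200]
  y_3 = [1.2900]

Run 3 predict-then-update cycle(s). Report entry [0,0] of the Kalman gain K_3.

K[0,0] = -0.1840

step 1: x^-=[-2.9400]  P^-=[0.8500]  H_jac=[-5.8800]  S=[29.8082]  K=[-0.1677]  nu=[-10.2736]  x^+=[-1.2174]  P^+=[0.0120]
step 2: x^-=[-1.2174]  P^-=[0.0820]  H_jac=[-2.4348]  S=[0.9060]  K=[-0.2203]  nu=[-3.6021]  x^+=[-0.4238]  P^+=[0.0380]
step 3: x^-=[-0.4238]  P^-=[0.1080]  H_jac=[-0.8477]  S=[0.4976]  K=[-0.1840]  nu=[1.1104]  x^+=[-0.6281]  P^+=[0.0912]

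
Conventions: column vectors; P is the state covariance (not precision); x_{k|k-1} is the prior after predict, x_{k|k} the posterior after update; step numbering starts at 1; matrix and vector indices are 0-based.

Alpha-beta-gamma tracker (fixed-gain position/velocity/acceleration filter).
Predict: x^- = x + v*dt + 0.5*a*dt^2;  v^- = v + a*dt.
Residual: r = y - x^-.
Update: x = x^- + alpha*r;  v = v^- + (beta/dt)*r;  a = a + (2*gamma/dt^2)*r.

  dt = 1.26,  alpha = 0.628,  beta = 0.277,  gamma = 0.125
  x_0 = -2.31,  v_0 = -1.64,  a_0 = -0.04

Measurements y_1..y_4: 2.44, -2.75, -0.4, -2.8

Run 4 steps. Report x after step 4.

step 1: x_pred=-4.4082  r=6.8482  x^+=-0.1075  v^+=-0.1849  a^+=1.0384
step 2: x_pred=0.4838  r=-3.2338  x^+=-1.5470  v^+=0.4125  a^+=0.5292
step 3: x_pred=-0.6072  r=0.2072  x^+=-0.4771  v^+=1.1248  a^+=0.5618
step 4: x_pred=1.3862  r=-4.1862  x^+=-1.2428  v^+=0.9124  a^+=-0.0974

x_post = -1.2428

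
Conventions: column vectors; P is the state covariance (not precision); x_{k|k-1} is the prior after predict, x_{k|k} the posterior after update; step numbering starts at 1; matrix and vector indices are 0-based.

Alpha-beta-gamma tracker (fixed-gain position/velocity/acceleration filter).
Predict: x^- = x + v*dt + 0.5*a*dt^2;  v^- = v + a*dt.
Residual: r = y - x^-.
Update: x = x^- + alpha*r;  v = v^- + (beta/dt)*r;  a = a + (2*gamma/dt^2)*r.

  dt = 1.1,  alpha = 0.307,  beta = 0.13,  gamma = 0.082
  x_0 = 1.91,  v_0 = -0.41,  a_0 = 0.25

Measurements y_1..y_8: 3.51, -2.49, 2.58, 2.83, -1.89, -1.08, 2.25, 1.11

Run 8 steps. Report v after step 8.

v_post = -0.8880

step 1: x_pred=1.6102  r=1.8997  x^+=2.1935  v^+=0.0895  a^+=0.5075
step 2: x_pred=2.5990  r=-5.0890  x^+=1.0367  v^+=0.0463  a^+=-0.1823
step 3: x_pred=0.9774  r=1.6026  x^+=1.4694  v^+=0.0352  a^+=0.0350
step 4: x_pred=1.5293  r=1.3007  x^+=1.9286  v^+=0.2274  a^+=0.2113
step 5: x_pred=2.3066  r=-4.1966  x^+=1.0182  v^+=-0.0362  a^+=-0.3575
step 6: x_pred=0.7622  r=-1.8422  x^+=0.1966  v^+=-0.6472  a^+=-0.6072
step 7: x_pred=-0.8826  r=3.1326  x^+=0.0791  v^+=-0.9449  a^+=-0.1826
step 8: x_pred=-1.0708  r=2.1808  x^+=-0.4013  v^+=-0.8880  a^+=0.1129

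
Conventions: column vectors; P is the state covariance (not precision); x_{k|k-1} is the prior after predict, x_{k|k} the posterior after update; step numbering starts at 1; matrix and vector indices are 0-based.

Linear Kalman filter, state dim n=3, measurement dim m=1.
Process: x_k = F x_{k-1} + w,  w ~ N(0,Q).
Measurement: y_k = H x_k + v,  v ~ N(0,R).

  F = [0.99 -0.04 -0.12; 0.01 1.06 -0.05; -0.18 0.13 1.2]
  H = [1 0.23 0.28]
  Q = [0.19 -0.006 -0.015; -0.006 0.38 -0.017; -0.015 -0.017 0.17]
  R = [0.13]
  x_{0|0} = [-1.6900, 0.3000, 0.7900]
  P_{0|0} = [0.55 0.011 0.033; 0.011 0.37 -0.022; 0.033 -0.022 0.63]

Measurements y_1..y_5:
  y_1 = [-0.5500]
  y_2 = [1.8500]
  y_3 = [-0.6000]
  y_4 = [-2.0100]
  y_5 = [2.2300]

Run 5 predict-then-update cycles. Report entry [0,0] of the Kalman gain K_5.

K[0,0] = 0.8706

step 1: x^-=[-1.7799, 0.2616, 1.2912]  P^-=[0.7298 0.0002 -0.1628; 0.0002 0.7999 -0.0340; -0.1628 -0.0340 1.0796]  S=[0.8913]  K=[0.7677; 0.1959; 0.1477]  nu=[0.8082]  x^+=[-1.1594, 0.4199, 1.4106]  P^+=[0.2045 -0.1339 -0.2639; -0.1339 0.7657 -0.0598; -0.2639 -0.0598 1.0602]
step 2: x^-=[-1.3339, 0.3630, 1.9560]  P^-=[0.4796 -0.1497 -0.5417; -0.1497 1.2468 -0.0313; -0.5417 -0.0313 1.8179]  S=[0.4419]  K=[0.6643; 0.2904; -0.0903]  nu=[2.5527]  x^+=[0.3619, 1.1043, 1.7255]  P^+=[0.2846 -0.2349 -0.5152; -0.2349 1.2095 -0.0198; -0.5152 -0.0198 1.8143]
step 3: x^-=[0.1070, 1.0879, 2.1490]  P^-=[0.6379 -0.2614 -0.9871; -0.2614 1.7412 0.0490; -0.9871 0.0490 3.0396]  S=[0.4316]  K=[0.6983; 0.3540; -0.2891]  nu=[-1.5590]  x^+=[-0.9815, 0.5359, 2.5996]  P^+=[0.4274 -0.3681 -0.9000; -0.3681 1.6871 0.0932; -0.9000 0.0932 3.0035]
step 4: x^-=[-1.3051, 0.4283, 3.3659]  P^-=[0.8988 -0.4074 -1.6770; -0.4074 2.2664 0.2032; -1.6770 0.2032 4.9725]  S=[0.4381]  K=[0.7657; 0.3897; -0.5432]  nu=[-1.7458]  x^+=[-2.6420, -0.2521, 4.3142]  P^+=[0.6419 -0.5382 -1.4948; -0.5382 2.1999 0.2960; -1.4948 0.2960 4.8433]
step 5: x^-=[-3.1232, -0.5093, 5.6198]  P^-=[1.2930 -0.5897 -2.7383; -0.5897 2.8226 0.4396; -2.7383 0.4396 7.9655]  S=[0.4487]  K=[0.8706; 0.4069; -0.9068]  nu=[3.8968]  x^+=[0.2693, 1.0765, 2.0863]  P^+=[0.9529 -0.7487 -2.3841; -0.7487 2.7483 0.6051; -2.3841 0.6051 7.5966]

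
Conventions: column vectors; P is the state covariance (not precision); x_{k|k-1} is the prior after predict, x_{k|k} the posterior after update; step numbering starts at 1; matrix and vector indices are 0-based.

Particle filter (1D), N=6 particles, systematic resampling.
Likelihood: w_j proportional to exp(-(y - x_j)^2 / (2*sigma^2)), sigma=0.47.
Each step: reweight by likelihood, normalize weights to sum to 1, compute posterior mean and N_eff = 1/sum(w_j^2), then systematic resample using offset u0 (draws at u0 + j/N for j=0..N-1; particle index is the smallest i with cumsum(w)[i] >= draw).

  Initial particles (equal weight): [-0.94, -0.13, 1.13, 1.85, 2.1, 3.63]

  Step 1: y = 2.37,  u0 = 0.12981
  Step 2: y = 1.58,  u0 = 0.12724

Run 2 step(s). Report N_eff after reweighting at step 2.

step 1: w=[0.0000, 0.0000, 0.0213, 0.3744, 0.5854, 0.0190]  mean=2.0148  Neff=2.0677  idx=[3, 3, 4, 4, 4, 4]
step 2: w=[0.2194, 0.2194, 0.1403, 0.1403, 0.1403, 0.1403]  mean=1.9903  Neff=5.7141  idx=[0, 1, 2, 3, 4, 5]

N_eff = 5.7141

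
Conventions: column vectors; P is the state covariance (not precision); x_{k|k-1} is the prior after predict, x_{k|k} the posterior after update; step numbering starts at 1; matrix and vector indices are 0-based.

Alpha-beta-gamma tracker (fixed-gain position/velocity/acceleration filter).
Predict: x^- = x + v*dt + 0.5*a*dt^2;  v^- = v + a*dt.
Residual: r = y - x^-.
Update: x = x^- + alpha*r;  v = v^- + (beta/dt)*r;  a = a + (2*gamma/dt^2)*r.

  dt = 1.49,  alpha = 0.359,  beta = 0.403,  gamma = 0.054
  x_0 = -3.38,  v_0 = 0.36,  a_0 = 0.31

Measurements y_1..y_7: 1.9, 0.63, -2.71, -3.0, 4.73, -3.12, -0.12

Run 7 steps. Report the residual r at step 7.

step 1: x_pred=-2.4995  r=4.3995  x^+=-0.9201  v^+=2.0118  a^+=0.5240
step 2: x_pred=2.6592  r=-2.0292  x^+=1.9307  v^+=2.2438  a^+=0.4253
step 3: x_pred=5.7461  r=-8.4561  x^+=2.7103  v^+=0.5904  a^+=0.0139
step 4: x_pred=3.6055  r=-6.6055  x^+=1.2341  v^+=-1.1754  a^+=-0.3074
step 5: x_pred=-0.8585  r=5.5885  x^+=1.1478  v^+=-0.1219  a^+=-0.0355
step 6: x_pred=0.9267  r=-4.0467  x^+=-0.5261  v^+=-1.2694  a^+=-0.2324
step 7: x_pred=-2.6754  r=2.5554  x^+=-1.7580  v^+=-0.9244  a^+=-0.1081

resid = 2.5554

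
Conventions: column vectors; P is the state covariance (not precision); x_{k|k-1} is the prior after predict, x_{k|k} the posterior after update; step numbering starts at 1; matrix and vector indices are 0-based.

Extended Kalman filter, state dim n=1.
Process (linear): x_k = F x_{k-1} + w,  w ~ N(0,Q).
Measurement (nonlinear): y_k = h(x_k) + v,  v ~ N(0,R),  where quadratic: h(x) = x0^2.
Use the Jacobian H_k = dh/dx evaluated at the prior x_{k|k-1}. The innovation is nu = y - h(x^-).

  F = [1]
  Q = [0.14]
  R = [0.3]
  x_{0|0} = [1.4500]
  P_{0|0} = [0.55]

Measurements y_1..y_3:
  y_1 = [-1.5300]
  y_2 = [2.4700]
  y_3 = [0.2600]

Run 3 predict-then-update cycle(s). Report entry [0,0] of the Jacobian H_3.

H_jac[0,0] = 1.7668

step 1: x^-=[1.4500]  P^-=[0.6900]  H_jac=[2.9000]  S=[6.1029]  K=[0.3279]  nu=[-3.6325]  x^+=[0.2590]  P^+=[0.0339]
step 2: x^-=[0.2590]  P^-=[0.1739]  H_jac=[0.5180]  S=[0.3467]  K=[0.2599]  nu=[2.4029]  x^+=[0.8834]  P^+=[0.1505]
step 3: x^-=[0.8834]  P^-=[0.2905]  H_jac=[1.7668]  S=[1.2069]  K=[0.4253]  nu=[-0.5204]  x^+=[0.6621]  P^+=[0.0722]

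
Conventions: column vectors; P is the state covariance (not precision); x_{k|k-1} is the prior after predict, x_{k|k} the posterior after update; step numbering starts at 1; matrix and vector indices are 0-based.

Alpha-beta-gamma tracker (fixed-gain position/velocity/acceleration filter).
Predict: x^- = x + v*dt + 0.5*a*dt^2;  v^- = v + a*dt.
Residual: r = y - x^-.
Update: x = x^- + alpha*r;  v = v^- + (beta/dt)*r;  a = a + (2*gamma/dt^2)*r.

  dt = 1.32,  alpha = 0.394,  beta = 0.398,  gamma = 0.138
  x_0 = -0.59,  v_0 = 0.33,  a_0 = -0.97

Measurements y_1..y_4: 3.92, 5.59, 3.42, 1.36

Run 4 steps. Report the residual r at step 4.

resid = -5.4191

step 1: x_pred=-0.9995  r=4.9195  x^+=0.9388  v^+=0.5329  a^+=-0.1907
step 2: x_pred=1.4760  r=4.1140  x^+=3.0969  v^+=1.5215  a^+=0.4609
step 3: x_pred=5.5069  r=-2.0869  x^+=4.6847  v^+=1.5007  a^+=0.1303
step 4: x_pred=6.7791  r=-5.4191  x^+=4.6440  v^+=0.0388  a^+=-0.7281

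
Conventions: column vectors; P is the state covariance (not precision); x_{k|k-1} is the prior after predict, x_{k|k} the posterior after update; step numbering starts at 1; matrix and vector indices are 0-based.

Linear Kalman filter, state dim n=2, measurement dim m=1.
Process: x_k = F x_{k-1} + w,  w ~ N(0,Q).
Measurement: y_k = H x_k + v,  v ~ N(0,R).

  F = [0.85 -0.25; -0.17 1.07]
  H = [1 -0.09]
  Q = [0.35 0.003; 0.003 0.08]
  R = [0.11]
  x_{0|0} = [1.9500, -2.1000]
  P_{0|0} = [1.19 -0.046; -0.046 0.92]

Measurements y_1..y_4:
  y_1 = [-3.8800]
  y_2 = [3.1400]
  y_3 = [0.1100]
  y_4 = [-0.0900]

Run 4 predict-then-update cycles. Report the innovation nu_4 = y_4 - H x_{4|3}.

innov = [-1.0827]

step 1: x^-=[2.1825, -2.5785]  P^-=[1.2868 -0.4588; -0.4588 1.1844]  S=[1.4890]  K=[0.8919; -0.3797]  nu=[-6.2946]  x^+=[-3.4319, -0.1882]  P^+=[0.1022 0.0455; 0.0455 0.9697]
step 2: x^-=[-2.8701, 0.3821]  P^-=[0.4651 -0.2278; -0.2278 1.1766]  S=[0.6257]  K=[0.7762; -0.5334]  nu=[6.0445]  x^+=[1.8215, -2.8422]  P^+=[0.0882 0.0312; 0.0312 0.9986]
step 3: x^-=[2.2588, -3.3508]  P^-=[0.4629 -0.2472; -0.2472 1.2145]  S=[0.6272]  K=[0.7735; -0.5684]  nu=[-2.4504]  x^+=[0.3635, -1.9581]  P^+=[0.0877 0.0286; 0.0286 1.0119]
step 4: x^-=[0.7985, -2.1570]  P^-=[0.4644 -0.2532; -0.2532 1.2307]  S=[0.6300]  K=[0.7734; -0.5777]  nu=[-1.0827]  x^+=[-0.0388, -1.5316]  P^+=[0.0876 0.0283; 0.0283 1.0204]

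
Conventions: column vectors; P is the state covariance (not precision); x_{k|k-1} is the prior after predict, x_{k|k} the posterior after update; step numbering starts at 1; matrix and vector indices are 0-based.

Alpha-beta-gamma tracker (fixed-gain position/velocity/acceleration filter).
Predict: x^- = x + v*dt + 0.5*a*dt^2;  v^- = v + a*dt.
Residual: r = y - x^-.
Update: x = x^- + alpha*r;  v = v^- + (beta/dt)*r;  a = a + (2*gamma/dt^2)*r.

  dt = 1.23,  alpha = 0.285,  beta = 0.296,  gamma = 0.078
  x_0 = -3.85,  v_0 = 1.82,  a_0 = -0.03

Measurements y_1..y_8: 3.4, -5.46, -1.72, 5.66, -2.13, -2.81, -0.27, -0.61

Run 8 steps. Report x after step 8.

step 1: x_pred=-1.6341  r=5.0341  x^+=-0.1994  v^+=2.9946  a^+=0.4891
step 2: x_pred=3.8539  r=-9.3139  x^+=1.1994  v^+=1.3547  a^+=-0.4713
step 3: x_pred=2.5092  r=-4.2292  x^+=1.3039  v^+=-0.2427  a^+=-0.9074
step 4: x_pred=0.3189  r=5.3411  x^+=1.8411  v^+=-0.0735  a^+=-0.3567
step 5: x_pred=1.4809  r=-3.6109  x^+=0.4518  v^+=-1.3812  a^+=-0.7290
step 6: x_pred=-1.7985  r=-1.0115  x^+=-2.0868  v^+=-2.5213  a^+=-0.8333
step 7: x_pred=-5.8183  r=5.5483  x^+=-4.2370  v^+=-2.2110  a^+=-0.2612
step 8: x_pred=-7.1542  r=6.5442  x^+=-5.2891  v^+=-0.9575  a^+=0.4136

x_post = -5.2891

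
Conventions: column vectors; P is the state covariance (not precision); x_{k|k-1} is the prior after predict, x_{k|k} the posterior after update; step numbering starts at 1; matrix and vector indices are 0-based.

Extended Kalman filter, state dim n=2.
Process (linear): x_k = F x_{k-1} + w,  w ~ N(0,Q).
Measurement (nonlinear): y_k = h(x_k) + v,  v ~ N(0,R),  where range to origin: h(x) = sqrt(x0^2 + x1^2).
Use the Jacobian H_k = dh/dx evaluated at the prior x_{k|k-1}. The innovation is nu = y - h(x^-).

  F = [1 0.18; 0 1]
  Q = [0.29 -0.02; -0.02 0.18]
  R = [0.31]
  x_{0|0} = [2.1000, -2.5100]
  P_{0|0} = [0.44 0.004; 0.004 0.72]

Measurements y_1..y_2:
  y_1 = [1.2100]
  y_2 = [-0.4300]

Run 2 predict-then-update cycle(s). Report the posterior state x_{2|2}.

x_post = [0.1300, -0.4379]

step 1: x^-=[1.6482, -2.5100]  P^-=[0.7548 0.1136; 0.1136 0.9000]  H_jac=[0.5489 -0.8359]  S=[1.0620]  K=[0.3007; -0.6497]  nu=[-1.7928]  x^+=[1.1091, -1.3453]  P^+=[0.6588 0.3211; 0.3211 0.4518]
step 2: x^-=[0.8670, -1.3453]  P^-=[1.0790 0.3824; 0.3824 0.6318]  H_jac=[0.5417 -0.8406]  S=[0.7248]  K=[0.3630; -0.4469]  nu=[-2.0305]  x^+=[0.1300, -0.4379]  P^+=[0.9835 0.4999; 0.4999 0.4870]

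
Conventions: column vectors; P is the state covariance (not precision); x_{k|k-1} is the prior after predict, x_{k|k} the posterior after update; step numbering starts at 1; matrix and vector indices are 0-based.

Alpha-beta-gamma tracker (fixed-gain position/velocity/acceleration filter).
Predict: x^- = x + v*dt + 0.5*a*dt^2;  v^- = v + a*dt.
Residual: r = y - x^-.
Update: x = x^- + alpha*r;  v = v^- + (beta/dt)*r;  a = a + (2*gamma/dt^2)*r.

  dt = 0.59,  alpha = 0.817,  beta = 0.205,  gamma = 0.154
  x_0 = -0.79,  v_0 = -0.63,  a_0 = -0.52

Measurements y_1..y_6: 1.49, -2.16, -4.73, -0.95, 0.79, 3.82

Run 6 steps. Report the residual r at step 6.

resid = 3.4011

step 1: x_pred=-1.2522  r=2.7422  x^+=0.9882  v^+=0.0160  a^+=1.9063
step 2: x_pred=1.3294  r=-3.4894  x^+=-1.5214  v^+=-0.0717  a^+=-1.1811
step 3: x_pred=-1.7693  r=-2.9607  x^+=-4.1882  v^+=-1.7973  a^+=-3.8008
step 4: x_pred=-5.9101  r=4.9601  x^+=-1.8577  v^+=-2.3163  a^+=0.5880
step 5: x_pred=-3.1220  r=3.9120  x^+=0.0741  v^+=-0.6101  a^+=4.0493
step 6: x_pred=0.4189  r=3.4011  x^+=3.1976  v^+=2.9607  a^+=7.0586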